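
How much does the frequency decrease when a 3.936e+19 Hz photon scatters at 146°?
1.449e+19 Hz (decrease)

Convert frequency to wavelength (c = 299792458 m/s):
λ₀ = c/f₀ = 299792458/3.936e+19 = 7.6166783e-12 m = 7.6167 pm

Calculate Compton shift:
Δλ = λ_C(1 - cos(146°)) = 4.4378 pm

Final wavelength:
λ' = λ₀ + Δλ = 7.6167 + 4.4378 = 12.0545 pm

Final frequency:
f' = c/λ' = 299792458/1.2054491e-11 = 2.4869774e+19 Hz

Frequency shift (decrease):
Δf = f₀ - f' = 3.936e+19 - 2.4869774e+19 = 1.449e+19 Hz

(Intermediate values are shown rounded; full precision is carried through to the final answer.)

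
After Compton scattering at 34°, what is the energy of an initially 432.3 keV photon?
377.6758 keV

First convert energy to wavelength:
λ = hc/E, with hc ≈ 1239.842 keV·pm (i.e. 1239.842 eV·nm)

For E = 432.3 keV = 432300 eV:
λ = 1239.842 keV·pm / 432.3 keV
λ = 2.8680 pm

Calculate the Compton shift:
Δλ = λ_C(1 - cos(34°)) = 2.4263 × 0.1710
Δλ = 0.4148 pm

Final wavelength:
λ' = 2.8680 + 0.4148 = 3.2828 pm

Final energy:
E' = hc/λ' = 1239.842 / 3.2828 = 377.6758 keV

(Intermediate values are shown rounded; full precision is carried through to the final answer.)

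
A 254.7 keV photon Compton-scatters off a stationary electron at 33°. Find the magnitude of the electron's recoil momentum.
7.5073e-23 kg·m/s

The electron is initially at rest, so by conservation of momentum:
p⃗_e = p⃗₀ − p⃗'  (incident photon momentum minus scattered photon momentum)

Photon momentum magnitudes (p = h/λ = E/c):
λ₀ = hc/E₀ = 4.8679 pm → p₀ = h/λ₀ = 1.3612e-22 kg·m/s
Δλ = λ_C(1 − cos 33°) = 0.3914 pm
λ' = 5.2593 pm → p' = h/λ' = 1.2599e-22 kg·m/s

The scattered photon makes angle θ = 33° with the incident direction, so by the law of cosines:
|p⃗_e|² = p₀² + p'² − 2p₀p'cos θ
|p⃗_e|² = (1.3612e-22)² + (1.2599e-22)² − 2·1.3612e-22·1.2599e-22·cos(33°)
|p⃗_e| = 7.5073e-23 kg·m/s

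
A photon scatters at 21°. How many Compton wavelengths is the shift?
0.0664 λ_C

The Compton shift formula is:
Δλ = λ_C(1 - cos θ)

Dividing both sides by λ_C:
Δλ/λ_C = 1 - cos θ

For θ = 21°:
Δλ/λ_C = 1 - cos(21°)
Δλ/λ_C = 1 - 0.9336
Δλ/λ_C = 0.0664

This means the shift is 0.0664 × λ_C = 0.1612 pm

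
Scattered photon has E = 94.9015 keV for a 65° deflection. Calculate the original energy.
106.3000 keV

Convert final energy to wavelength (hc ≈ 1239.842 keV·pm):
λ' = hc/E' = 1239.842 / 94.9015 = 13.0645 pm

Calculate the Compton shift:
Δλ = λ_C(1 - cos(65°))
Δλ = 2.4263 × (1 - cos(65°))
Δλ = 1.4009 pm

Initial wavelength:
λ = λ' - Δλ = 13.0645 - 1.4009 = 11.6636 pm

Initial energy:
E = hc/λ = 1239.842 / 11.6636 = 106.3000 keV

(Intermediate values are shown rounded; full precision is carried through to the final answer.)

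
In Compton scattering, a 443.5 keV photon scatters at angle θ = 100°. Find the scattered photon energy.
219.7047 keV

First convert energy to wavelength:
λ = hc/E, with hc ≈ 1239.842 keV·pm (i.e. 1239.842 eV·nm)

For E = 443.5 keV = 443500 eV:
λ = 1239.842 keV·pm / 443.5 keV
λ = 2.7956 pm

Calculate the Compton shift:
Δλ = λ_C(1 - cos(100°)) = 2.4263 × 1.1736
Δλ = 2.8476 pm

Final wavelength:
λ' = 2.7956 + 2.8476 = 5.6432 pm

Final energy:
E' = hc/λ' = 1239.842 / 5.6432 = 219.7047 keV

(Intermediate values are shown rounded; full precision is carried through to the final answer.)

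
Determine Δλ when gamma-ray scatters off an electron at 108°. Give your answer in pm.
3.1761 pm

Using the Compton scattering formula:
Δλ = λ_C(1 - cos θ)

where λ_C = h/(m_e·c) ≈ 2.4263 pm is the Compton wavelength of an electron.

For θ = 108°:
cos(108°) = -0.3090
1 - cos(108°) = 1.3090

Δλ = 2.4263 × 1.3090
Δλ = 3.1761 pm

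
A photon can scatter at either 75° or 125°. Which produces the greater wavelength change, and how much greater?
125° produces the larger shift by a factor of 2.123

Calculate both shifts using Δλ = λ_C(1 - cos θ):

For θ₁ = 75°:
Δλ₁ = 2.4263 × (1 - cos(75°))
Δλ₁ = 2.4263 × 0.7412
Δλ₁ = 1.7983 pm

For θ₂ = 125°:
Δλ₂ = 2.4263 × (1 - cos(125°))
Δλ₂ = 2.4263 × 1.5736
Δλ₂ = 3.8180 pm

The 125° angle produces the larger shift.
Ratio: 3.8180/1.7983 = 2.123

(Intermediate values are shown rounded; full precision is carried through to the final answer.)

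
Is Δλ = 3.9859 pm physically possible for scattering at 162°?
No, inconsistent

Calculate the expected shift for θ = 162°:

Δλ_expected = λ_C(1 - cos(162°))
Δλ_expected = 2.4263 × (1 - cos(162°))
Δλ_expected = 2.4263 × 1.9511
Δλ_expected = 4.7339 pm

Given shift: 3.9859 pm
Expected shift: 4.7339 pm
Difference: 0.7480 pm

The values do not match. The given shift corresponds to θ ≈ 130.0°, not 162°.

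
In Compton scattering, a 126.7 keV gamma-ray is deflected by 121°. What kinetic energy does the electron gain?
34.5979 keV

By energy conservation: K_e = E_initial - E_final

First find the scattered photon energy:
Initial wavelength: λ = hc/E = 9.7857 pm
Compton shift: Δλ = λ_C(1 - cos(121°)) = 3.6760 pm
Final wavelength: λ' = 9.7857 + 3.6760 = 13.4616 pm
Final photon energy: E' = hc/λ' = 92.1021 keV

Electron kinetic energy:
K_e = E - E' = 126.7000 - 92.1021 = 34.5979 keV

(Intermediate values are shown rounded; full precision is carried through to the final answer.)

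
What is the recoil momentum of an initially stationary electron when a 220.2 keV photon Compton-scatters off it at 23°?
4.6304e-23 kg·m/s

The electron is initially at rest, so by conservation of momentum:
p⃗_e = p⃗₀ − p⃗'  (incident photon momentum minus scattered photon momentum)

Photon momentum magnitudes (p = h/λ = E/c):
λ₀ = hc/E₀ = 5.6305 pm → p₀ = h/λ₀ = 1.1768e-22 kg·m/s
Δλ = λ_C(1 − cos 23°) = 0.1929 pm
λ' = 5.8234 pm → p' = h/λ' = 1.1378e-22 kg·m/s

The scattered photon makes angle θ = 23° with the incident direction, so by the law of cosines:
|p⃗_e|² = p₀² + p'² − 2p₀p'cos θ
|p⃗_e|² = (1.1768e-22)² + (1.1378e-22)² − 2·1.1768e-22·1.1378e-22·cos(23°)
|p⃗_e| = 4.6304e-23 kg·m/s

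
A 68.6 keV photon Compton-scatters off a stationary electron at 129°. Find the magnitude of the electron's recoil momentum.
6.0308e-23 kg·m/s

The electron is initially at rest, so by conservation of momentum:
p⃗_e = p⃗₀ − p⃗'  (incident photon momentum minus scattered photon momentum)

Photon momentum magnitudes (p = h/λ = E/c):
λ₀ = hc/E₀ = 18.0735 pm → p₀ = h/λ₀ = 3.6662e-23 kg·m/s
Δλ = λ_C(1 − cos 129°) = 3.9532 pm
λ' = 22.0267 pm → p' = h/λ' = 3.0082e-23 kg·m/s

The scattered photon makes angle θ = 129° with the incident direction, so by the law of cosines:
|p⃗_e|² = p₀² + p'² − 2p₀p'cos θ
|p⃗_e|² = (3.6662e-23)² + (3.0082e-23)² − 2·3.6662e-23·3.0082e-23·cos(129°)
|p⃗_e| = 6.0308e-23 kg·m/s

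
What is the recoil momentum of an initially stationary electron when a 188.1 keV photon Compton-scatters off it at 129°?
1.4834e-22 kg·m/s

The electron is initially at rest, so by conservation of momentum:
p⃗_e = p⃗₀ − p⃗'  (incident photon momentum minus scattered photon momentum)

Photon momentum magnitudes (p = h/λ = E/c):
λ₀ = hc/E₀ = 6.5914 pm → p₀ = h/λ₀ = 1.0053e-22 kg·m/s
Δλ = λ_C(1 − cos 129°) = 3.9532 pm
λ' = 10.5446 pm → p' = h/λ' = 6.2838e-23 kg·m/s

The scattered photon makes angle θ = 129° with the incident direction, so by the law of cosines:
|p⃗_e|² = p₀² + p'² − 2p₀p'cos θ
|p⃗_e|² = (1.0053e-22)² + (6.2838e-23)² − 2·1.0053e-22·6.2838e-23·cos(129°)
|p⃗_e| = 1.4834e-22 kg·m/s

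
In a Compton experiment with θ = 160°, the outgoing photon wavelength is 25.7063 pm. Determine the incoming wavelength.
21.0000 pm

From λ' = λ + Δλ, we have λ = λ' - Δλ

First calculate the Compton shift:
Δλ = λ_C(1 - cos θ)
Δλ = 2.4263 × (1 - cos(160°))
Δλ = 2.4263 × 1.9397
Δλ = 4.7063 pm

Initial wavelength:
λ = λ' - Δλ
λ = 25.7063 - 4.7063
λ = 21.0000 pm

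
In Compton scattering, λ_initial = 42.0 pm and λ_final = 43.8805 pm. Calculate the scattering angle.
77.00°

First find the wavelength shift:
Δλ = λ' - λ = 43.8805 - 42.0 = 1.8805 pm

Using Δλ = λ_C(1 - cos θ), with λ_C = h/(m_e·c) ≈ 2.42631024 pm:
cos θ = 1 - Δλ/λ_C
cos θ = 1 - 1.8805/2.42631024
cos θ = 0.224955

θ = arccos(0.224955)
θ = 77.00°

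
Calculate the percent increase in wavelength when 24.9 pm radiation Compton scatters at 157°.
18.7138%

Calculate the Compton shift:
Δλ = λ_C(1 - cos(157°))
Δλ = 2.4263 × (1 - cos(157°))
Δλ = 2.4263 × 1.9205
Δλ = 4.6597 pm

Percentage change:
(Δλ/λ₀) × 100 = (4.6597/24.9) × 100
= 18.7138%

(Intermediate values are shown rounded; full precision is carried through to the final answer.)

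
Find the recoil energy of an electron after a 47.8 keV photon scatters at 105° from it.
5.0356 keV

By energy conservation: K_e = E_initial - E_final

First find the scattered photon energy:
Initial wavelength: λ = hc/E = 25.9381 pm
Compton shift: Δλ = λ_C(1 - cos(105°)) = 3.0543 pm
Final wavelength: λ' = 25.9381 + 3.0543 = 28.9924 pm
Final photon energy: E' = hc/λ' = 42.7644 keV

Electron kinetic energy:
K_e = E - E' = 47.8000 - 42.7644 = 5.0356 keV

(Intermediate values are shown rounded; full precision is carried through to the final answer.)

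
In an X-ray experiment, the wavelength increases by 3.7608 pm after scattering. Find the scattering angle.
123.37°

From the Compton formula Δλ = λ_C(1 - cos θ), we can solve for θ:

cos θ = 1 - Δλ/λ_C

Given:
- Δλ = 3.7608 pm
- λ_C = h/(m_e·c) ≈ 2.42631024 pm

cos θ = 1 - 3.7608/2.42631024
cos θ = 1 - 1.550008
cos θ = -0.550008

θ = arccos(-0.550008)
θ = 123.37°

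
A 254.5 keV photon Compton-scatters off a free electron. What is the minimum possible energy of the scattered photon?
127.4994 keV (at θ = 180°)

The scattered photon has minimum energy when its wavelength is maximum, i.e., when the Compton shift Δλ = λ_C(1 − cos θ) is maximum. This occurs at θ = 180° (backscattering), giving Δλ_max = 2λ_C = 4.8526 pm.

Initial wavelength: λ₀ = hc/E₀ = 4.8717 pm
Maximum final wavelength: λ'_max = λ₀ + 2λ_C = 4.8717 + 4.8526 = 9.7243 pm
Minimum final energy: E'_min = hc/λ'_max = 127.4994 keV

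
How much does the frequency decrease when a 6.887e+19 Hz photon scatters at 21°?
2.459e+18 Hz (decrease)

Convert frequency to wavelength (c = 299792458 m/s):
λ₀ = c/f₀ = 299792458/6.887e+19 = 4.3530196e-12 m = 4.3530 pm

Calculate Compton shift:
Δλ = λ_C(1 - cos(21°)) = 0.1612 pm

Final wavelength:
λ' = λ₀ + Δλ = 4.3530 + 0.1612 = 4.5142 pm

Final frequency:
f' = c/λ' = 299792458/4.5141741e-12 = 6.6411364e+19 Hz

Frequency shift (decrease):
Δf = f₀ - f' = 6.887e+19 - 6.6411364e+19 = 2.459e+18 Hz

(Intermediate values are shown rounded; full precision is carried through to the final answer.)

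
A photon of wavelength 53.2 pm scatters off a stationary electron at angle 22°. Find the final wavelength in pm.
53.3767 pm

Using the Compton scattering formula:
λ' = λ + Δλ = λ + λ_C(1 - cos θ)

Given:
- Initial wavelength λ = 53.2 pm
- Scattering angle θ = 22°
- Compton wavelength λ_C ≈ 2.4263 pm

Calculate the shift:
Δλ = 2.4263 × (1 - cos(22°))
Δλ = 2.4263 × 0.0728
Δλ = 0.1767 pm

Final wavelength:
λ' = 53.2 + 0.1767 = 53.3767 pm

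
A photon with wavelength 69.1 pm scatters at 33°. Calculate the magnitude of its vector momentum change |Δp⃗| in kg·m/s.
5.4318e-24 kg·m/s

Photon momentum magnitude is p = h/λ.

Initial momentum:
p₀ = h/λ = 6.6261e-34/6.9100e-11 = 9.5891e-24 kg·m/s

After scattering:
λ' = λ + Δλ = 69.1 + 0.3914 = 69.4914 pm
p' = h/λ' = 6.6261e-34/6.9491e-11 = 9.5351e-24 kg·m/s

Momentum is a vector; the scattered photon's direction makes angle θ = 33° with the incident direction. The magnitude of the vector change Δp⃗ = p⃗₀ − p⃗' is found from the law of cosines:
|Δp⃗|² = p₀² + p'² − 2p₀p'cos θ
|Δp⃗|² = (9.5891e-24)² + (9.5351e-24)² − 2·9.5891e-24·9.5351e-24·cos(33°)
|Δp⃗| = 5.4318e-24 kg·m/s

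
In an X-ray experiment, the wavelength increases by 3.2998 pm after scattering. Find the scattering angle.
111.10°

From the Compton formula Δλ = λ_C(1 - cos θ), we can solve for θ:

cos θ = 1 - Δλ/λ_C

Given:
- Δλ = 3.2998 pm
- λ_C = h/(m_e·c) ≈ 2.42631024 pm

cos θ = 1 - 3.2998/2.42631024
cos θ = 1 - 1.360007
cos θ = -0.360007

θ = arccos(-0.360007)
θ = 111.10°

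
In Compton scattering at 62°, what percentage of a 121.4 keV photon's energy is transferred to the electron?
0.1119 (or 11.19%)

Calculate initial and final photon energies:

Initial: E₀ = 121.4 keV → λ₀ = 10.2129 pm
Compton shift: Δλ = 1.2872 pm
Final wavelength: λ' = 11.5001 pm
Final energy: E' = 107.8115 keV

Fractional energy loss:
(E₀ - E')/E₀ = (121.4000 - 107.8115)/121.4000
= 13.5885/121.4000
= 0.1119
= 11.19%

(Intermediate values are shown rounded; full precision is carried through to the final answer.)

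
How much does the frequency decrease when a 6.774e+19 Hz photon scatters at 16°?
1.409e+18 Hz (decrease)

Convert frequency to wavelength (c = 299792458 m/s):
λ₀ = c/f₀ = 299792458/6.774e+19 = 4.4256342e-12 m = 4.4256 pm

Calculate Compton shift:
Δλ = λ_C(1 - cos(16°)) = 0.0940 pm

Final wavelength:
λ' = λ₀ + Δλ = 4.4256 + 0.0940 = 4.5196 pm

Final frequency:
f' = c/λ' = 299792458/4.5196253e-12 = 6.6331264e+19 Hz

Frequency shift (decrease):
Δf = f₀ - f' = 6.774e+19 - 6.6331264e+19 = 1.409e+18 Hz

(Intermediate values are shown rounded; full precision is carried through to the final answer.)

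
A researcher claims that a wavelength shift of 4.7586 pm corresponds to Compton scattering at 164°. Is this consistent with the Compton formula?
Yes, consistent

Calculate the expected shift for θ = 164°:

Δλ_expected = λ_C(1 - cos(164°))
Δλ_expected = 2.4263 × (1 - cos(164°))
Δλ_expected = 2.4263 × 1.9613
Δλ_expected = 4.7586 pm

Given shift: 4.7586 pm
Expected shift: 4.7586 pm
Difference: 0.0000 pm

The values match. This is consistent with Compton scattering at the stated angle.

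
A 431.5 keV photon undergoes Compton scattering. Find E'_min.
160.4776 keV (at θ = 180°)

The scattered photon has minimum energy when its wavelength is maximum, i.e., when the Compton shift Δλ = λ_C(1 − cos θ) is maximum. This occurs at θ = 180° (backscattering), giving Δλ_max = 2λ_C = 4.8526 pm.

Initial wavelength: λ₀ = hc/E₀ = 2.8733 pm
Maximum final wavelength: λ'_max = λ₀ + 2λ_C = 2.8733 + 4.8526 = 7.7260 pm
Minimum final energy: E'_min = hc/λ'_max = 160.4776 keV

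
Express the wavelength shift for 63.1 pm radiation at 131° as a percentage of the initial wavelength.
6.3678%

Calculate the Compton shift:
Δλ = λ_C(1 - cos(131°))
Δλ = 2.4263 × (1 - cos(131°))
Δλ = 2.4263 × 1.6561
Δλ = 4.0181 pm

Percentage change:
(Δλ/λ₀) × 100 = (4.0181/63.1) × 100
= 6.3678%

(Intermediate values are shown rounded; full precision is carried through to the final answer.)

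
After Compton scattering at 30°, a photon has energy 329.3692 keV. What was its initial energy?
360.5000 keV

Convert final energy to wavelength (hc ≈ 1239.842 keV·pm):
λ' = hc/E' = 1239.842 / 329.3692 = 3.7643 pm

Calculate the Compton shift:
Δλ = λ_C(1 - cos(30°))
Δλ = 2.4263 × (1 - cos(30°))
Δλ = 0.3251 pm

Initial wavelength:
λ = λ' - Δλ = 3.7643 - 0.3251 = 3.4392 pm

Initial energy:
E = hc/λ = 1239.842 / 3.4392 = 360.5000 keV

(Intermediate values are shown rounded; full precision is carried through to the final answer.)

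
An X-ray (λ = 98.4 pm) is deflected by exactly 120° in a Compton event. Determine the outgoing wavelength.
102.0395 pm

Using the Compton formula: λ' = λ + λ_C(1 − cos θ)

For θ = 120°, cos θ = -1/2 (exact) = -0.5000, so:
1 − cos 120° = 1 − (-1/2) = 1.5000

Δλ = λ_C × 1.5000 = 2.4263 × 1.5000 = 3.6395 pm

λ' = 98.4 + 3.6395 = 102.0395 pm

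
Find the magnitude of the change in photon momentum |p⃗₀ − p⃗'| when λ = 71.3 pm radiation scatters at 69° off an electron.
1.0416e-23 kg·m/s

Photon momentum magnitude is p = h/λ.

Initial momentum:
p₀ = h/λ = 6.6261e-34/7.1300e-11 = 9.2932e-24 kg·m/s

After scattering:
λ' = λ + Δλ = 71.3 + 1.5568 = 72.8568 pm
p' = h/λ' = 6.6261e-34/7.2857e-11 = 9.0946e-24 kg·m/s

Momentum is a vector; the scattered photon's direction makes angle θ = 69° with the incident direction. The magnitude of the vector change Δp⃗ = p⃗₀ − p⃗' is found from the law of cosines:
|Δp⃗|² = p₀² + p'² − 2p₀p'cos θ
|Δp⃗|² = (9.2932e-24)² + (9.0946e-24)² − 2·9.2932e-24·9.0946e-24·cos(69°)
|Δp⃗| = 1.0416e-23 kg·m/s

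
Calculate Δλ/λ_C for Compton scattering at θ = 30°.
0.1340 λ_C

The Compton shift formula is:
Δλ = λ_C(1 - cos θ)

Dividing both sides by λ_C:
Δλ/λ_C = 1 - cos θ

For θ = 30°:
Δλ/λ_C = 1 - cos(30°)
Δλ/λ_C = 1 - 0.8660
Δλ/λ_C = 0.1340

This means the shift is 0.1340 × λ_C = 0.3251 pm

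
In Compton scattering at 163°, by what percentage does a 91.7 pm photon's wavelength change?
5.1762%

Calculate the Compton shift:
Δλ = λ_C(1 - cos(163°))
Δλ = 2.4263 × (1 - cos(163°))
Δλ = 2.4263 × 1.9563
Δλ = 4.7466 pm

Percentage change:
(Δλ/λ₀) × 100 = (4.7466/91.7) × 100
= 5.1762%

(Intermediate values are shown rounded; full precision is carried through to the final answer.)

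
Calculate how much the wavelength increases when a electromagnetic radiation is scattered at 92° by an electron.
2.5110 pm

Using the Compton scattering formula:
Δλ = λ_C(1 - cos θ)

where λ_C = h/(m_e·c) ≈ 2.4263 pm is the Compton wavelength of an electron.

For θ = 92°:
cos(92°) = -0.0349
1 - cos(92°) = 1.0349

Δλ = 2.4263 × 1.0349
Δλ = 2.5110 pm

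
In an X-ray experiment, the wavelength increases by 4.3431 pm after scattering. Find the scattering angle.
142.19°

From the Compton formula Δλ = λ_C(1 - cos θ), we can solve for θ:

cos θ = 1 - Δλ/λ_C

Given:
- Δλ = 4.3431 pm
- λ_C = h/(m_e·c) ≈ 2.42631024 pm

cos θ = 1 - 4.3431/2.42631024
cos θ = 1 - 1.790002
cos θ = -0.790002

θ = arccos(-0.790002)
θ = 142.19°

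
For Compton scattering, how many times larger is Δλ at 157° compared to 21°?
157° produces the larger shift by a factor of 28.915

Calculate both shifts using Δλ = λ_C(1 - cos θ):

For θ₁ = 21°:
Δλ₁ = 2.4263 × (1 - cos(21°))
Δλ₁ = 2.4263 × 0.0664
Δλ₁ = 0.1612 pm

For θ₂ = 157°:
Δλ₂ = 2.4263 × (1 - cos(157°))
Δλ₂ = 2.4263 × 1.9205
Δλ₂ = 4.6597 pm

The 157° angle produces the larger shift.
Ratio: 4.6597/0.1612 = 28.915

(Intermediate values are shown rounded; full precision is carried through to the final answer.)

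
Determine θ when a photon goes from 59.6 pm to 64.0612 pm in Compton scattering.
147.00°

First find the wavelength shift:
Δλ = λ' - λ = 64.0612 - 59.6 = 4.4612 pm

Using Δλ = λ_C(1 - cos θ), with λ_C = h/(m_e·c) ≈ 2.42631024 pm:
cos θ = 1 - Δλ/λ_C
cos θ = 1 - 4.4612/2.42631024
cos θ = -0.838677

θ = arccos(-0.838677)
θ = 147.00°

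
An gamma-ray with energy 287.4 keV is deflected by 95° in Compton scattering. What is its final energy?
178.3491 keV

First convert energy to wavelength:
λ = hc/E, with hc ≈ 1239.842 keV·pm (i.e. 1239.842 eV·nm)

For E = 287.4 keV = 287400 eV:
λ = 1239.842 keV·pm / 287.4 keV
λ = 4.3140 pm

Calculate the Compton shift:
Δλ = λ_C(1 - cos(95°)) = 2.4263 × 1.0872
Δλ = 2.6378 pm

Final wavelength:
λ' = 4.3140 + 2.6378 = 6.9518 pm

Final energy:
E' = hc/λ' = 1239.842 / 6.9518 = 178.3491 keV

(Intermediate values are shown rounded; full precision is carried through to the final answer.)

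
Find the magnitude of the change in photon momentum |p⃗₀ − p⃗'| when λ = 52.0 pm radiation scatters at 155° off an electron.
2.3866e-23 kg·m/s

Photon momentum magnitude is p = h/λ.

Initial momentum:
p₀ = h/λ = 6.6261e-34/5.2000e-11 = 1.2742e-23 kg·m/s

After scattering:
λ' = λ + Δλ = 52.0 + 4.6253 = 56.6253 pm
p' = h/λ' = 6.6261e-34/5.6625e-11 = 1.1702e-23 kg·m/s

Momentum is a vector; the scattered photon's direction makes angle θ = 155° with the incident direction. The magnitude of the vector change Δp⃗ = p⃗₀ − p⃗' is found from the law of cosines:
|Δp⃗|² = p₀² + p'² − 2p₀p'cos θ
|Δp⃗|² = (1.2742e-23)² + (1.1702e-23)² − 2·1.2742e-23·1.1702e-23·cos(155°)
|Δp⃗| = 2.3866e-23 kg·m/s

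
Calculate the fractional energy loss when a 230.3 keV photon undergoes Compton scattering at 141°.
0.4447 (or 44.47%)

Calculate initial and final photon energies:

Initial: E₀ = 230.3 keV → λ₀ = 5.3836 pm
Compton shift: Δλ = 4.3119 pm
Final wavelength: λ' = 9.6955 pm
Final energy: E' = 127.8781 keV

Fractional energy loss:
(E₀ - E')/E₀ = (230.3000 - 127.8781)/230.3000
= 102.4219/230.3000
= 0.4447
= 44.47%

(Intermediate values are shown rounded; full precision is carried through to the final answer.)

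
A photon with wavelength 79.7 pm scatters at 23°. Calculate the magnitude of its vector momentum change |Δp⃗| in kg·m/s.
3.3111e-24 kg·m/s

Photon momentum magnitude is p = h/λ.

Initial momentum:
p₀ = h/λ = 6.6261e-34/7.9700e-11 = 8.3138e-24 kg·m/s

After scattering:
λ' = λ + Δλ = 79.7 + 0.1929 = 79.8929 pm
p' = h/λ' = 6.6261e-34/7.9893e-11 = 8.2937e-24 kg·m/s

Momentum is a vector; the scattered photon's direction makes angle θ = 23° with the incident direction. The magnitude of the vector change Δp⃗ = p⃗₀ − p⃗' is found from the law of cosines:
|Δp⃗|² = p₀² + p'² − 2p₀p'cos θ
|Δp⃗|² = (8.3138e-24)² + (8.2937e-24)² − 2·8.3138e-24·8.2937e-24·cos(23°)
|Δp⃗| = 3.3111e-24 kg·m/s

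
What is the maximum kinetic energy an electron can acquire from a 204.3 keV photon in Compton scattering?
90.7754 keV

Maximum energy transfer occurs at θ = 180° (backscattering).

Initial photon: E₀ = 204.3 keV → λ₀ = 6.0687 pm

Maximum Compton shift (at 180°):
Δλ_max = 2λ_C = 2 × 2.4263 = 4.8526 pm

Final wavelength:
λ' = 6.0687 + 4.8526 = 10.9214 pm

Minimum photon energy (maximum energy to electron):
E'_min = hc/λ' = 113.5246 keV

Maximum electron kinetic energy:
K_max = E₀ - E'_min = 204.3000 - 113.5246 = 90.7754 keV

(Intermediate values are shown rounded; full precision is carried through to the final answer.)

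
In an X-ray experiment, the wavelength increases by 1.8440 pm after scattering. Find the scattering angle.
76.11°

From the Compton formula Δλ = λ_C(1 - cos θ), we can solve for θ:

cos θ = 1 - Δλ/λ_C

Given:
- Δλ = 1.8440 pm
- λ_C = h/(m_e·c) ≈ 2.42631024 pm

cos θ = 1 - 1.8440/2.42631024
cos θ = 1 - 0.760002
cos θ = 0.239998

θ = arccos(0.239998)
θ = 76.11°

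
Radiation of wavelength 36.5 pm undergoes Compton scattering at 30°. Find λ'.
36.8251 pm

Using the Compton formula: λ' = λ + λ_C(1 − cos θ)

For θ = 30°, cos θ = √3/2 (exact) ≈ 0.8660, so:
1 − cos 30° = 1 − (√3/2) ≈ 0.1340

Δλ = λ_C × 0.1340 = 2.4263 × 0.1340 = 0.3251 pm

λ' = 36.5 + 0.3251 = 36.8251 pm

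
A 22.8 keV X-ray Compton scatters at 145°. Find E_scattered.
21.0883 keV

First convert energy to wavelength:
λ = hc/E, with hc ≈ 1239.842 keV·pm (i.e. 1239.842 eV·nm)

For E = 22.8 keV = 22800 eV:
λ = 1239.842 keV·pm / 22.8 keV
λ = 54.3790 pm

Calculate the Compton shift:
Δλ = λ_C(1 - cos(145°)) = 2.4263 × 1.8192
Δλ = 4.4138 pm

Final wavelength:
λ' = 54.3790 + 4.4138 = 58.7929 pm

Final energy:
E' = hc/λ' = 1239.842 / 58.7929 = 21.0883 keV

(Intermediate values are shown rounded; full precision is carried through to the final answer.)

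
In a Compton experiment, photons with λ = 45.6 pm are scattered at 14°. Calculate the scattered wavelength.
45.6721 pm

Using the Compton scattering formula:
λ' = λ + Δλ = λ + λ_C(1 - cos θ)

Given:
- Initial wavelength λ = 45.6 pm
- Scattering angle θ = 14°
- Compton wavelength λ_C ≈ 2.4263 pm

Calculate the shift:
Δλ = 2.4263 × (1 - cos(14°))
Δλ = 2.4263 × 0.0297
Δλ = 0.0721 pm

Final wavelength:
λ' = 45.6 + 0.0721 = 45.6721 pm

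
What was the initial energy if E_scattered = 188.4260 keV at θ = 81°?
273.5000 keV

Convert final energy to wavelength (hc ≈ 1239.842 keV·pm):
λ' = hc/E' = 1239.842 / 188.4260 = 6.5800 pm

Calculate the Compton shift:
Δλ = λ_C(1 - cos(81°))
Δλ = 2.4263 × (1 - cos(81°))
Δλ = 2.0468 pm

Initial wavelength:
λ = λ' - Δλ = 6.5800 - 2.0468 = 4.5332 pm

Initial energy:
E = hc/λ = 1239.842 / 4.5332 = 273.5000 keV

(Intermediate values are shown rounded; full precision is carried through to the final answer.)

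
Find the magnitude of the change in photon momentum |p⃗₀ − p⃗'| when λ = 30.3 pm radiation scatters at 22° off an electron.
8.3220e-24 kg·m/s

Photon momentum magnitude is p = h/λ.

Initial momentum:
p₀ = h/λ = 6.6261e-34/3.0300e-11 = 2.1868e-23 kg·m/s

After scattering:
λ' = λ + Δλ = 30.3 + 0.1767 = 30.4767 pm
p' = h/λ' = 6.6261e-34/3.0477e-11 = 2.1741e-23 kg·m/s

Momentum is a vector; the scattered photon's direction makes angle θ = 22° with the incident direction. The magnitude of the vector change Δp⃗ = p⃗₀ − p⃗' is found from the law of cosines:
|Δp⃗|² = p₀² + p'² − 2p₀p'cos θ
|Δp⃗|² = (2.1868e-23)² + (2.1741e-23)² − 2·2.1868e-23·2.1741e-23·cos(22°)
|Δp⃗| = 8.3220e-24 kg·m/s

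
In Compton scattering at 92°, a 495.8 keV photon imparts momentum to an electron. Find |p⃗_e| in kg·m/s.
3.0022e-22 kg·m/s

The electron is initially at rest, so by conservation of momentum:
p⃗_e = p⃗₀ − p⃗'  (incident photon momentum minus scattered photon momentum)

Photon momentum magnitudes (p = h/λ = E/c):
λ₀ = hc/E₀ = 2.5007 pm → p₀ = h/λ₀ = 2.6497e-22 kg·m/s
Δλ = λ_C(1 − cos 92°) = 2.5110 pm
λ' = 5.0117 pm → p' = h/λ' = 1.3221e-22 kg·m/s

The scattered photon makes angle θ = 92° with the incident direction, so by the law of cosines:
|p⃗_e|² = p₀² + p'² − 2p₀p'cos θ
|p⃗_e|² = (2.6497e-22)² + (1.3221e-22)² − 2·2.6497e-22·1.3221e-22·cos(92°)
|p⃗_e| = 3.0022e-22 kg·m/s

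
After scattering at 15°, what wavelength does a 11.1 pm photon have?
11.1827 pm

Using the Compton scattering formula:
λ' = λ + Δλ = λ + λ_C(1 - cos θ)

Given:
- Initial wavelength λ = 11.1 pm
- Scattering angle θ = 15°
- Compton wavelength λ_C ≈ 2.4263 pm

Calculate the shift:
Δλ = 2.4263 × (1 - cos(15°))
Δλ = 2.4263 × 0.0341
Δλ = 0.0827 pm

Final wavelength:
λ' = 11.1 + 0.0827 = 11.1827 pm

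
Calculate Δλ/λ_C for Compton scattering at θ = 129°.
1.6293 λ_C

The Compton shift formula is:
Δλ = λ_C(1 - cos θ)

Dividing both sides by λ_C:
Δλ/λ_C = 1 - cos θ

For θ = 129°:
Δλ/λ_C = 1 - cos(129°)
Δλ/λ_C = 1 - -0.6293
Δλ/λ_C = 1.6293

This means the shift is 1.6293 × λ_C = 3.9532 pm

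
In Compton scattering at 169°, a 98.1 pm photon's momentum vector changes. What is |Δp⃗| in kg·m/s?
1.3133e-23 kg·m/s

Photon momentum magnitude is p = h/λ.

Initial momentum:
p₀ = h/λ = 6.6261e-34/9.8100e-11 = 6.7544e-24 kg·m/s

After scattering:
λ' = λ + Δλ = 98.1 + 4.8080 = 102.9080 pm
p' = h/λ' = 6.6261e-34/1.0291e-10 = 6.4388e-24 kg·m/s

Momentum is a vector; the scattered photon's direction makes angle θ = 169° with the incident direction. The magnitude of the vector change Δp⃗ = p⃗₀ − p⃗' is found from the law of cosines:
|Δp⃗|² = p₀² + p'² − 2p₀p'cos θ
|Δp⃗|² = (6.7544e-24)² + (6.4388e-24)² − 2·6.7544e-24·6.4388e-24·cos(169°)
|Δp⃗| = 1.3133e-23 kg·m/s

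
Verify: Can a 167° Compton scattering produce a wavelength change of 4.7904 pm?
Yes, consistent

Calculate the expected shift for θ = 167°:

Δλ_expected = λ_C(1 - cos(167°))
Δλ_expected = 2.4263 × (1 - cos(167°))
Δλ_expected = 2.4263 × 1.9744
Δλ_expected = 4.7904 pm

Given shift: 4.7904 pm
Expected shift: 4.7904 pm
Difference: 0.0000 pm

The values match. This is consistent with Compton scattering at the stated angle.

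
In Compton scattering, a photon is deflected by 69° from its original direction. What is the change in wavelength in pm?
1.5568 pm

Using the Compton scattering formula:
Δλ = λ_C(1 - cos θ)

where λ_C = h/(m_e·c) ≈ 2.4263 pm is the Compton wavelength of an electron.

For θ = 69°:
cos(69°) = 0.3584
1 - cos(69°) = 0.6416

Δλ = 2.4263 × 0.6416
Δλ = 1.5568 pm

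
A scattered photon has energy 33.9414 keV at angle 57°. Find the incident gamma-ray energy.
35.0000 keV

Convert final energy to wavelength (hc ≈ 1239.842 keV·pm):
λ' = hc/E' = 1239.842 / 33.9414 = 36.5289 pm

Calculate the Compton shift:
Δλ = λ_C(1 - cos(57°))
Δλ = 2.4263 × (1 - cos(57°))
Δλ = 1.1048 pm

Initial wavelength:
λ = λ' - Δλ = 36.5289 - 1.1048 = 35.4241 pm

Initial energy:
E = hc/λ = 1239.842 / 35.4241 = 35.0000 keV

(Intermediate values are shown rounded; full precision is carried through to the final answer.)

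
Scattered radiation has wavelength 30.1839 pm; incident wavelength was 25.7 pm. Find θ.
148.00°

First find the wavelength shift:
Δλ = λ' - λ = 30.1839 - 25.7 = 4.4839 pm

Using Δλ = λ_C(1 - cos θ), with λ_C = h/(m_e·c) ≈ 2.42631024 pm:
cos θ = 1 - Δλ/λ_C
cos θ = 1 - 4.4839/2.42631024
cos θ = -0.848032

θ = arccos(-0.848032)
θ = 148.00°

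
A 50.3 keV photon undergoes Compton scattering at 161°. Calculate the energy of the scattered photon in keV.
42.2155 keV

First convert energy to wavelength:
λ = hc/E, with hc ≈ 1239.842 keV·pm (i.e. 1239.842 eV·nm)

For E = 50.3 keV = 50300 eV:
λ = 1239.842 keV·pm / 50.3 keV
λ = 24.6489 pm

Calculate the Compton shift:
Δλ = λ_C(1 - cos(161°)) = 2.4263 × 1.9455
Δλ = 4.7204 pm

Final wavelength:
λ' = 24.6489 + 4.7204 = 29.3694 pm

Final energy:
E' = hc/λ' = 1239.842 / 29.3694 = 42.2155 keV

(Intermediate values are shown rounded; full precision is carried through to the final answer.)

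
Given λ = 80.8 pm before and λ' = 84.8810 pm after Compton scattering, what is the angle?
133.00°

First find the wavelength shift:
Δλ = λ' - λ = 84.8810 - 80.8 = 4.0810 pm

Using Δλ = λ_C(1 - cos θ), with λ_C = h/(m_e·c) ≈ 2.42631024 pm:
cos θ = 1 - Δλ/λ_C
cos θ = 1 - 4.0810/2.42631024
cos θ = -0.681978

θ = arccos(-0.681978)
θ = 133.00°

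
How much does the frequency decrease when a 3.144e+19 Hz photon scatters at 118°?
8.556e+18 Hz (decrease)

Convert frequency to wavelength (c = 299792458 m/s):
λ₀ = c/f₀ = 299792458/3.144e+19 = 9.5353835e-12 m = 9.5354 pm

Calculate Compton shift:
Δλ = λ_C(1 - cos(118°)) = 3.5654 pm

Final wavelength:
λ' = λ₀ + Δλ = 9.5354 + 3.5654 = 13.1008 pm

Final frequency:
f' = c/λ' = 299792458/1.3100777e-11 = 2.2883562e+19 Hz

Frequency shift (decrease):
Δf = f₀ - f' = 3.144e+19 - 2.2883562e+19 = 8.556e+18 Hz

(Intermediate values are shown rounded; full precision is carried through to the final answer.)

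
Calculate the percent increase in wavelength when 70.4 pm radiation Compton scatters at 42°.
0.8852%

Calculate the Compton shift:
Δλ = λ_C(1 - cos(42°))
Δλ = 2.4263 × (1 - cos(42°))
Δλ = 2.4263 × 0.2569
Δλ = 0.6232 pm

Percentage change:
(Δλ/λ₀) × 100 = (0.6232/70.4) × 100
= 0.8852%

(Intermediate values are shown rounded; full precision is carried through to the final answer.)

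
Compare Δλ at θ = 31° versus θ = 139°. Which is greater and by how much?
139° produces the larger shift by a factor of 12.285

Calculate both shifts using Δλ = λ_C(1 - cos θ):

For θ₁ = 31°:
Δλ₁ = 2.4263 × (1 - cos(31°))
Δλ₁ = 2.4263 × 0.1428
Δλ₁ = 0.3466 pm

For θ₂ = 139°:
Δλ₂ = 2.4263 × (1 - cos(139°))
Δλ₂ = 2.4263 × 1.7547
Δλ₂ = 4.2575 pm

The 139° angle produces the larger shift.
Ratio: 4.2575/0.3466 = 12.285

(Intermediate values are shown rounded; full precision is carried through to the final answer.)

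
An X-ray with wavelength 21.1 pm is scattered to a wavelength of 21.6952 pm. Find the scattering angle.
41.00°

First find the wavelength shift:
Δλ = λ' - λ = 21.6952 - 21.1 = 0.5952 pm

Using Δλ = λ_C(1 - cos θ), with λ_C = h/(m_e·c) ≈ 2.42631024 pm:
cos θ = 1 - Δλ/λ_C
cos θ = 1 - 0.5952/2.42631024
cos θ = 0.754689

θ = arccos(0.754689)
θ = 41.00°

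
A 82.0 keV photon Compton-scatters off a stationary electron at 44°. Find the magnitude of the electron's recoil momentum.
3.2173e-23 kg·m/s

The electron is initially at rest, so by conservation of momentum:
p⃗_e = p⃗₀ − p⃗'  (incident photon momentum minus scattered photon momentum)

Photon momentum magnitudes (p = h/λ = E/c):
λ₀ = hc/E₀ = 15.1200 pm → p₀ = h/λ₀ = 4.3823e-23 kg·m/s
Δλ = λ_C(1 − cos 44°) = 0.6810 pm
λ' = 15.8010 pm → p' = h/λ' = 4.1935e-23 kg·m/s

The scattered photon makes angle θ = 44° with the incident direction, so by the law of cosines:
|p⃗_e|² = p₀² + p'² − 2p₀p'cos θ
|p⃗_e|² = (4.3823e-23)² + (4.1935e-23)² − 2·4.3823e-23·4.1935e-23·cos(44°)
|p⃗_e| = 3.2173e-23 kg·m/s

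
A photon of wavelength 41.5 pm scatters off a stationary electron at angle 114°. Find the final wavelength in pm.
44.9132 pm

Using the Compton scattering formula:
λ' = λ + Δλ = λ + λ_C(1 - cos θ)

Given:
- Initial wavelength λ = 41.5 pm
- Scattering angle θ = 114°
- Compton wavelength λ_C ≈ 2.4263 pm

Calculate the shift:
Δλ = 2.4263 × (1 - cos(114°))
Δλ = 2.4263 × 1.4067
Δλ = 3.4132 pm

Final wavelength:
λ' = 41.5 + 3.4132 = 44.9132 pm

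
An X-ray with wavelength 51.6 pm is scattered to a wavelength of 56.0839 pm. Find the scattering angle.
148.00°

First find the wavelength shift:
Δλ = λ' - λ = 56.0839 - 51.6 = 4.4839 pm

Using Δλ = λ_C(1 - cos θ), with λ_C = h/(m_e·c) ≈ 2.42631024 pm:
cos θ = 1 - Δλ/λ_C
cos θ = 1 - 4.4839/2.42631024
cos θ = -0.848032

θ = arccos(-0.848032)
θ = 148.00°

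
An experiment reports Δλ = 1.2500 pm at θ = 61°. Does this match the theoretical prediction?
Yes, consistent

Calculate the expected shift for θ = 61°:

Δλ_expected = λ_C(1 - cos(61°))
Δλ_expected = 2.4263 × (1 - cos(61°))
Δλ_expected = 2.4263 × 0.5152
Δλ_expected = 1.2500 pm

Given shift: 1.2500 pm
Expected shift: 1.2500 pm
Difference: 0.0000 pm

The values match. This is consistent with Compton scattering at the stated angle.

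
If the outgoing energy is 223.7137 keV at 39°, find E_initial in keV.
247.9000 keV

Convert final energy to wavelength (hc ≈ 1239.842 keV·pm):
λ' = hc/E' = 1239.842 / 223.7137 = 5.5421 pm

Calculate the Compton shift:
Δλ = λ_C(1 - cos(39°))
Δλ = 2.4263 × (1 - cos(39°))
Δλ = 0.5407 pm

Initial wavelength:
λ = λ' - Δλ = 5.5421 - 0.5407 = 5.0014 pm

Initial energy:
E = hc/λ = 1239.842 / 5.0014 = 247.9000 keV

(Intermediate values are shown rounded; full precision is carried through to the final answer.)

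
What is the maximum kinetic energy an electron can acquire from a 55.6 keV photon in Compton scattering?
9.9369 keV

Maximum energy transfer occurs at θ = 180° (backscattering).

Initial photon: E₀ = 55.6 keV → λ₀ = 22.2993 pm

Maximum Compton shift (at 180°):
Δλ_max = 2λ_C = 2 × 2.4263 = 4.8526 pm

Final wavelength:
λ' = 22.2993 + 4.8526 = 27.1519 pm

Minimum photon energy (maximum energy to electron):
E'_min = hc/λ' = 45.6631 keV

Maximum electron kinetic energy:
K_max = E₀ - E'_min = 55.6000 - 45.6631 = 9.9369 keV

(Intermediate values are shown rounded; full precision is carried through to the final answer.)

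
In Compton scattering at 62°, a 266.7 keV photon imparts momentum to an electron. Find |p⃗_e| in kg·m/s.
1.3355e-22 kg·m/s

The electron is initially at rest, so by conservation of momentum:
p⃗_e = p⃗₀ − p⃗'  (incident photon momentum minus scattered photon momentum)

Photon momentum magnitudes (p = h/λ = E/c):
λ₀ = hc/E₀ = 4.6488 pm → p₀ = h/λ₀ = 1.4253e-22 kg·m/s
Δλ = λ_C(1 − cos 62°) = 1.2872 pm
λ' = 5.9361 pm → p' = h/λ' = 1.1162e-22 kg·m/s

The scattered photon makes angle θ = 62° with the incident direction, so by the law of cosines:
|p⃗_e|² = p₀² + p'² − 2p₀p'cos θ
|p⃗_e|² = (1.4253e-22)² + (1.1162e-22)² − 2·1.4253e-22·1.1162e-22·cos(62°)
|p⃗_e| = 1.3355e-22 kg·m/s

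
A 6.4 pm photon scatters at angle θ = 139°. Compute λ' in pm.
10.6575 pm

Using the Compton scattering formula:
λ' = λ + Δλ = λ + λ_C(1 - cos θ)

Given:
- Initial wavelength λ = 6.4 pm
- Scattering angle θ = 139°
- Compton wavelength λ_C ≈ 2.4263 pm

Calculate the shift:
Δλ = 2.4263 × (1 - cos(139°))
Δλ = 2.4263 × 1.7547
Δλ = 4.2575 pm

Final wavelength:
λ' = 6.4 + 4.2575 = 10.6575 pm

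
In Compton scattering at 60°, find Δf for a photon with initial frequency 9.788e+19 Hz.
2.777e+19 Hz (decrease)

Convert frequency to wavelength (c = 299792458 m/s):
λ₀ = c/f₀ = 299792458/9.788e+19 = 3.0628572e-12 m = 3.0629 pm

Calculate Compton shift:
Δλ = λ_C(1 - cos(60°)) = 1.2132 pm

Final wavelength:
λ' = λ₀ + Δλ = 3.0629 + 1.2132 = 4.2760 pm

Final frequency:
f' = c/λ' = 299792458/4.2760123e-12 = 7.0110289e+19 Hz

Frequency shift (decrease):
Δf = f₀ - f' = 9.788e+19 - 7.0110289e+19 = 2.777e+19 Hz

(Intermediate values are shown rounded; full precision is carried through to the final answer.)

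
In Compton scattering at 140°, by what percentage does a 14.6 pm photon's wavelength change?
29.3491%

Calculate the Compton shift:
Δλ = λ_C(1 - cos(140°))
Δλ = 2.4263 × (1 - cos(140°))
Δλ = 2.4263 × 1.7660
Δλ = 4.2850 pm

Percentage change:
(Δλ/λ₀) × 100 = (4.2850/14.6) × 100
= 29.3491%

(Intermediate values are shown rounded; full precision is carried through to the final answer.)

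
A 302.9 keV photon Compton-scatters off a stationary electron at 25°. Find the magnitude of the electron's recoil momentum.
6.8735e-23 kg·m/s

The electron is initially at rest, so by conservation of momentum:
p⃗_e = p⃗₀ − p⃗'  (incident photon momentum minus scattered photon momentum)

Photon momentum magnitudes (p = h/λ = E/c):
λ₀ = hc/E₀ = 4.0932 pm → p₀ = h/λ₀ = 1.6188e-22 kg·m/s
Δλ = λ_C(1 − cos 25°) = 0.2273 pm
λ' = 4.3206 pm → p' = h/λ' = 1.5336e-22 kg·m/s

The scattered photon makes angle θ = 25° with the incident direction, so by the law of cosines:
|p⃗_e|² = p₀² + p'² − 2p₀p'cos θ
|p⃗_e|² = (1.6188e-22)² + (1.5336e-22)² − 2·1.6188e-22·1.5336e-22·cos(25°)
|p⃗_e| = 6.8735e-23 kg·m/s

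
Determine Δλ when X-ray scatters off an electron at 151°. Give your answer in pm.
4.5484 pm

Using the Compton scattering formula:
Δλ = λ_C(1 - cos θ)

where λ_C = h/(m_e·c) ≈ 2.4263 pm is the Compton wavelength of an electron.

For θ = 151°:
cos(151°) = -0.8746
1 - cos(151°) = 1.8746

Δλ = 2.4263 × 1.8746
Δλ = 4.5484 pm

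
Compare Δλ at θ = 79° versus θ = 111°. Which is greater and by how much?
111° produces the larger shift by a factor of 1.679

Calculate both shifts using Δλ = λ_C(1 - cos θ):

For θ₁ = 79°:
Δλ₁ = 2.4263 × (1 - cos(79°))
Δλ₁ = 2.4263 × 0.8092
Δλ₁ = 1.9633 pm

For θ₂ = 111°:
Δλ₂ = 2.4263 × (1 - cos(111°))
Δλ₂ = 2.4263 × 1.3584
Δλ₂ = 3.2958 pm

The 111° angle produces the larger shift.
Ratio: 3.2958/1.9633 = 1.679

(Intermediate values are shown rounded; full precision is carried through to the final answer.)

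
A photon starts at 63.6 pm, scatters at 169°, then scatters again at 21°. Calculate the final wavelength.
68.5692 pm

Apply Compton shift twice:

First scattering at θ₁ = 169°:
Δλ₁ = λ_C(1 - cos(169°))
Δλ₁ = 2.4263 × 1.9816
Δλ₁ = 4.8080 pm

After first scattering:
λ₁ = 63.6 + 4.8080 = 68.4080 pm

Second scattering at θ₂ = 21°:
Δλ₂ = λ_C(1 - cos(21°))
Δλ₂ = 2.4263 × 0.0664
Δλ₂ = 0.1612 pm

Final wavelength:
λ₂ = 68.4080 + 0.1612 = 68.5692 pm

Total shift: Δλ_total = 4.8080 + 0.1612 = 4.9692 pm

(Intermediate values are shown rounded; full precision is carried through to the final answer.)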